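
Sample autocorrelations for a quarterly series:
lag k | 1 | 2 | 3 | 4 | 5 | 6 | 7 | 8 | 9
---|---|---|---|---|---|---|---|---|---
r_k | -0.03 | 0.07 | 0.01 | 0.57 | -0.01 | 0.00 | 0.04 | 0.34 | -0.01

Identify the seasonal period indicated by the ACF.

The largest autocorrelation is r_4 = 0.57, with a weaker echo at lag 8 (0.34); the remaining lags stay at or below 0.07.
The dominant spike at lag 4 indicates a seasonal period of 4.

4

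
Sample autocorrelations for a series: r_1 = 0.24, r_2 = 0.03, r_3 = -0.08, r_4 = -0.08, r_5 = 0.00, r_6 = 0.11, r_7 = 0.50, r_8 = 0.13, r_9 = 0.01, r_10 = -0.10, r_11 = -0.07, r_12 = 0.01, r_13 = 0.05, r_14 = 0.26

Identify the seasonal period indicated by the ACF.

The largest autocorrelation is r_7 = 0.50, with a weaker echo at lag 14 (0.26); the remaining lags stay at or below 0.24. The elevated value at lag 1 (0.24), dropping to 0.03 at lag 2, reflects decaying short-term dependence rather than seasonality.
The dominant spike at lag 7 indicates a seasonal period of 7.

7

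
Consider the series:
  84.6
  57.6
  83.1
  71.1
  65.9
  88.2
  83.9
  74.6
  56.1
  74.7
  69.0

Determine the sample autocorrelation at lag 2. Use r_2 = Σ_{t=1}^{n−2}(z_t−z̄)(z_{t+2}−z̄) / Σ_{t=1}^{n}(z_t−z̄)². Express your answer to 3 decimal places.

-0.108

Mean z̄ = (84.6 + 57.6 + 83.1 + 71.1 + 65.9 + 88.2 + 83.9 + 74.6 + 56.1 + 74.7 + 69.0)/11 = 73.5273
Numerator Σ_{t=1}^{9}(z_t−z̄)(z_{t+2}−z̄) = -127.9606
Denominator Σ(z_t−z̄)² = 1181.6018
r_2 = -127.9606 / 1181.6018 = -0.108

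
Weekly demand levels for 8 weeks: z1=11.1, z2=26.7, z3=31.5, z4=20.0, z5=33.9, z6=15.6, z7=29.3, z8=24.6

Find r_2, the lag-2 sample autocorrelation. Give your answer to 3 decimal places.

Mean z̄ = (11.1 + 26.7 + 31.5 + 20.0 + 33.9 + 15.6 + 29.3 + 24.6)/8 = 24.0875
Σ(z_t−z̄)(z_{t+2}−z̄) = (-96.2698) + (-10.6786) + (72.7352) + (34.6927) + (51.1477) + (-4.3498) = 47.2772
Denominator Σ(z_t−z̄)² = 442.9088
r_2 = 47.2772 / 442.9088 = 0.107

0.107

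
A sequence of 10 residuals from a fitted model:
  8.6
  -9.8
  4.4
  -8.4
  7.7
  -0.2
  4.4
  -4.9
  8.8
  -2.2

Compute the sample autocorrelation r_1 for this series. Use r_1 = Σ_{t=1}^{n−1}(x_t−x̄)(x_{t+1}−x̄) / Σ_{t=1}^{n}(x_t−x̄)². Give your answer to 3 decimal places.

-0.726

Mean x̄ = (8.6 − 9.8 + 4.4 − 8.4 + 7.7 − 0.2 + 4.4 − 4.9 + 8.8 − 2.2)/10 = 0.8400
Numerator Σ_{t=1}^{9}(x_t−x̄)(x_{t+1}−x̄) = -317.8856
Denominator Σ(x_t−x̄)² = 437.8440
r_1 = -317.8856 / 437.8440 = -0.726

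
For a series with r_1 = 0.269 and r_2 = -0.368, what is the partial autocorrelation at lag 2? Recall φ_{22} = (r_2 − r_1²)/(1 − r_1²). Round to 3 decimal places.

-0.475

φ_{22} = (r_2 − r_1²) / (1 − r_1²)
r_1² = (0.269)² = 0.072361
Numerator = -0.368 − 0.0724 = -0.4404; denominator = 1 − 0.0724 = 0.9276
φ_{22} = -0.4404 / 0.9276 = -0.475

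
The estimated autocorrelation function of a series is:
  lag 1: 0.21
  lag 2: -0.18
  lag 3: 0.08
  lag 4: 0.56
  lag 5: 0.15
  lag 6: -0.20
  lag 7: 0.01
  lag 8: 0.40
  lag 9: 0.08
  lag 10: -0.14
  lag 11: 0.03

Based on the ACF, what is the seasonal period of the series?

The largest autocorrelation is r_4 = 0.56, with a weaker echo at lag 8 (0.40); the remaining lags stay at or below 0.21.
The dominant spike at lag 4 indicates a seasonal period of 4.

4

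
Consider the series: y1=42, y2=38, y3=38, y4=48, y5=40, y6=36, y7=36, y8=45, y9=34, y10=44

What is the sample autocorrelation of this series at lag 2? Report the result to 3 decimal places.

-0.153

Mean ȳ = (42 + 38 + 38 + 48 + 40 + 36 + 36 + 45 + 34 + 44)/10 = 40.1000
Numerator Σ_{t=1}^{8}(y_t−ȳ)(y_{t+2}−ȳ) = -28.3200
Denominator Σ(y_t−ȳ)² = 184.9000
r_2 = -28.3200 / 184.9000 = -0.153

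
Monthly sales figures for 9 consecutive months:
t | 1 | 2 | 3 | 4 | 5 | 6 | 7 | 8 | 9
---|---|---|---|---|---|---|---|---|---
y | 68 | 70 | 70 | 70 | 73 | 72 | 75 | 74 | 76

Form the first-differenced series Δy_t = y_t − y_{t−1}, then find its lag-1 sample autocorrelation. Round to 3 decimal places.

-0.800

First differences Δy: 2, 0, 0, 3, -1, 3, -1, 2
Mean of differences = 1.0000
Numerator Σ(Δy_t−Δȳ)(Δy_{t+1}−Δȳ) = -16.0000
Denominator Σ(Δy_t−Δȳ)² = 20.0000
r_1(Δy) = -16.0000 / 20.0000 = -0.800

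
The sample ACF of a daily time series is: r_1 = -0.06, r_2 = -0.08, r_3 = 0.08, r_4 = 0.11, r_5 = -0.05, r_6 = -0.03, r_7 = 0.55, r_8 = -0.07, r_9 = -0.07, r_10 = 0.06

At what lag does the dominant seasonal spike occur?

The largest autocorrelation is r_7 = 0.55; the remaining lags stay at or below 0.11.
The dominant spike at lag 7 indicates a seasonal period of 7.

7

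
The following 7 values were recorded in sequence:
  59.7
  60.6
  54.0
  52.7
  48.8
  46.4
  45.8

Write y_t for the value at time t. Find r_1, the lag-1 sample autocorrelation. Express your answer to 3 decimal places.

Mean ȳ = (59.7 + 60.6 + 54.0 + 52.7 + 48.8 + 46.4 + 45.8)/7 = 52.5714
Deviations from mean: 7.1286, 8.0286, 1.4286, 0.1286, -3.7714, -6.1714, -6.7714
Σ(y_t−ȳ)(y_{t+1}−ȳ) = (57.2322) + (11.4694) + (0.1837) + (-0.4849) + (23.2751) + (41.7894) = 133.4649
Denominator Σ(y_t−ȳ)² = 215.4943
r_1 = 133.4649 / 215.4943 = 0.619

0.619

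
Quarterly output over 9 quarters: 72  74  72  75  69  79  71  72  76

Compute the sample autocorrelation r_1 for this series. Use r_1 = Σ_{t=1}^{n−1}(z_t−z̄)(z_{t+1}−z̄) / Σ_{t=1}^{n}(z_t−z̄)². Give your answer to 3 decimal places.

-0.687

Mean z̄ = (72 + 74 + 72 + 75 + 69 + 79 + 71 + 72 + 76)/9 = 73.3333
Numerator Σ_{t=1}^{8}(z_t−z̄)(z_{t+1}−z̄) = -49.4444
Denominator Σ(z_t−z̄)² = 72.0000
r_1 = -49.4444 / 72.0000 = -0.687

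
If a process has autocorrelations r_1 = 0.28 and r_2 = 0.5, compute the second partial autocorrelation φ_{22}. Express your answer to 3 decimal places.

φ_{22} = (r_2 − r_1²) / (1 − r_1²)
r_1² = (0.28)² = 0.0784
Numerator = 0.5 − 0.0784 = 0.4216; denominator = 1 − 0.0784 = 0.9216
φ_{22} = 0.4216 / 0.9216 = 0.457

0.457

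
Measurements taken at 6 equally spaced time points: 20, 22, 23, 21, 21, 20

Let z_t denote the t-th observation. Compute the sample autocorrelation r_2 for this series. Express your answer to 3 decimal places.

Mean z̄ = (20 + 22 + 23 + 21 + 21 + 20)/6 = 21.1667
Deviations from mean: -1.1667, 0.8333, 1.8333, -0.1667, -0.1667, -1.1667
Σ(z_t−z̄)(z_{t+2}−z̄) = (-2.1389) + (-0.1389) + (-0.3056) + (0.1944) = -2.3889
Denominator Σ(z_t−z̄)² = 6.8333
r_2 = -2.3889 / 6.8333 = -0.350

-0.350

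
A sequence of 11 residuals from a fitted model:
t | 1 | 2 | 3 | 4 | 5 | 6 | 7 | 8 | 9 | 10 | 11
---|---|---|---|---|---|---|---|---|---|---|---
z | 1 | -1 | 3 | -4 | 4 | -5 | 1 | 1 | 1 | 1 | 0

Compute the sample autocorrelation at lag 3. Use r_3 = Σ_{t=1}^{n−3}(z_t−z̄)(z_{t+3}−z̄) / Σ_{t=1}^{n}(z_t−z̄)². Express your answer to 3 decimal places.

-0.371

Mean z̄ = (1 − 1 + 3 − 4 + 4 − 5 + 1 + 1 + 1 + 1 + 0)/11 = 0.1818
Numerator Σ_{t=1}^{8}(z_t−z̄)(z_{t+3}−z̄) = -26.5537
Denominator Σ(z_t−z̄)² = 71.6364
r_3 = -26.5537 / 71.6364 = -0.371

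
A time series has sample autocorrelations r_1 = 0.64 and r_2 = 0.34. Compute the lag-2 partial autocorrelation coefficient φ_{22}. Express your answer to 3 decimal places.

φ_{22} = (r_2 − r_1²) / (1 − r_1²)
r_1² = (0.64)² = 0.4096
Numerator = 0.34 − 0.4096 = -0.0696; denominator = 1 − 0.4096 = 0.5904
φ_{22} = -0.0696 / 0.5904 = -0.118

-0.118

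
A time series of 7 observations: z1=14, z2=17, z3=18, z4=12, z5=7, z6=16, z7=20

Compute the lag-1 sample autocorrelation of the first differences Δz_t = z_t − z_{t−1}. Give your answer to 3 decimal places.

First differences Δz: 3, 1, -6, -5, 9, 4
Mean of differences = 1.0000
Numerator Σ(Δz_t−Δz̄)(Δz_{t+1}−Δz̄) = 18.0000
Denominator Σ(Δz_t−Δz̄)² = 162.0000
r_1(Δz) = 18.0000 / 162.0000 = 0.111

0.111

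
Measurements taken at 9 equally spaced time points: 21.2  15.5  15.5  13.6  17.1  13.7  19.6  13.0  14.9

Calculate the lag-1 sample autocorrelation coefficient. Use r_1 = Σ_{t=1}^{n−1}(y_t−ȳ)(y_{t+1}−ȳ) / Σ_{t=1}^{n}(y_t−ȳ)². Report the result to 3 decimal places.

Mean ȳ = (21.2 + 15.5 + 15.5 + 13.6 + 17.1 + 13.7 + 19.6 + 13.0 + 14.9)/9 = 16.0111
Numerator Σ_{t=1}^{8}(y_t−ȳ)(y_{t+1}−ȳ) = -22.0557
Denominator Σ(y_t−ȳ)² = 62.9689
r_1 = -22.0557 / 62.9689 = -0.350

-0.350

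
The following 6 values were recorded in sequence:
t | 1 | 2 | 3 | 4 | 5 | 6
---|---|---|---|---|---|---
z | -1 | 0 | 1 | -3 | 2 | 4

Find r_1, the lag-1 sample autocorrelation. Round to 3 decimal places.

Mean z̄ = (-1 + 0 + 1 − 3 + 2 + 4)/6 = 0.5000
Numerator Σ_{t=1}^{5}(z_t−z̄)(z_{t+1}−z̄) = -1.2500
Denominator Σ(z_t−z̄)² = 29.5000
r_1 = -1.2500 / 29.5000 = -0.042

-0.042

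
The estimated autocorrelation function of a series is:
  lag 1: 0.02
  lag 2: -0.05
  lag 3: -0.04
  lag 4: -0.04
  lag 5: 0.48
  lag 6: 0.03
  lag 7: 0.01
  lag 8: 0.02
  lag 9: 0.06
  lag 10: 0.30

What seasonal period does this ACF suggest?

5

The largest autocorrelation is r_5 = 0.48, with a weaker echo at lag 10 (0.30); the remaining lags stay at or below 0.06.
The dominant spike at lag 5 indicates a seasonal period of 5.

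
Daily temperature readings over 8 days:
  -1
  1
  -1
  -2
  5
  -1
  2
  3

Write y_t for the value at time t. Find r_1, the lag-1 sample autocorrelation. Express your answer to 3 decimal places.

Mean ȳ = (-1 + 1 − 1 − 2 + 5 − 1 + 2 + 3)/8 = 0.7500
Deviations from mean: -1.7500, 0.2500, -1.7500, -2.7500, 4.2500, -1.7500, 1.2500, 2.2500
Numerator Σ_{t=1}^{7}(y_t−ȳ)(y_{t+1}−ȳ) = -14.5625
Denominator Σ(y_t−ȳ)² = 41.5000
r_1 = -14.5625 / 41.5000 = -0.351

-0.351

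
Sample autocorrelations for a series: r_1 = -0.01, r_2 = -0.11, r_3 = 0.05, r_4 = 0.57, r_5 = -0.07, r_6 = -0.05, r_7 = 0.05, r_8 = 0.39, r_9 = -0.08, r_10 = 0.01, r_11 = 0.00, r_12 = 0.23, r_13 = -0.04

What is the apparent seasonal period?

The largest autocorrelation is r_4 = 0.57, with weaker echoes at lags 8 (0.39) and 12 (0.23); the remaining lags stay at or below 0.05.
The dominant spike at lag 4 indicates a seasonal period of 4.

4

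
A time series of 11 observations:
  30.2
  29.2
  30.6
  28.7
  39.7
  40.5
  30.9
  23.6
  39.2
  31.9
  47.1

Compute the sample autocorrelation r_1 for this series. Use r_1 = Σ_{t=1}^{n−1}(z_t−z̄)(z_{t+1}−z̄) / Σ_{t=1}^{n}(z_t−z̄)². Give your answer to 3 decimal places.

-0.050

Mean z̄ = (30.2 + 29.2 + 30.6 + 28.7 + 39.7 + 40.5 + 30.9 + 23.6 + 39.2 + 31.9 + 47.1)/11 = 33.7818
Numerator Σ_{t=1}^{10}(z_t−z̄)(z_{t+1}−z̄) = -23.6003
Denominator Σ(z_t−z̄)² = 472.1764
r_1 = -23.6003 / 472.1764 = -0.050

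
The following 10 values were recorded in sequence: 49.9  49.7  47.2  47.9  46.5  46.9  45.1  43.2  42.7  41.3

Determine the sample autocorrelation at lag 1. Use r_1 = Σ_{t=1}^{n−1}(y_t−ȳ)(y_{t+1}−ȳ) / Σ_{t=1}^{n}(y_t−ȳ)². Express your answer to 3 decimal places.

Mean ȳ = (49.9 + 49.7 + 47.2 + 47.9 + 46.5 + 46.9 + 45.1 + 43.2 + 42.7 + 41.3)/10 = 46.0400
Numerator Σ_{t=1}^{9}(y_t−ȳ)(y_{t+1}−ȳ) = 48.9604
Denominator Σ(y_t−ȳ)² = 76.6240
r_1 = 48.9604 / 76.6240 = 0.639

0.639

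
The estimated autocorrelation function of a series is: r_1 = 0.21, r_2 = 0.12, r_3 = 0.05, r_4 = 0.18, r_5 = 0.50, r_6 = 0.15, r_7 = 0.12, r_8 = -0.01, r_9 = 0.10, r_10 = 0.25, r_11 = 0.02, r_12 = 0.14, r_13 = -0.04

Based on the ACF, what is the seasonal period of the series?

5

The largest autocorrelation is r_5 = 0.50, with a weaker echo at lag 10 (0.25); the remaining lags stay at or below 0.21. The elevated value at lag 1 (0.21), dropping to 0.12 at lag 2, reflects decaying short-term dependence rather than seasonality.
The dominant spike at lag 5 indicates a seasonal period of 5.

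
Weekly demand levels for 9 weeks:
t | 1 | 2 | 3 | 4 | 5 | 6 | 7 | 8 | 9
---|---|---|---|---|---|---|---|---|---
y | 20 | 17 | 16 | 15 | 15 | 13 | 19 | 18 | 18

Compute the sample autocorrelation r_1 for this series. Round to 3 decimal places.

0.193

Mean ȳ = (20 + 17 + 16 + 15 + 15 + 13 + 19 + 18 + 18)/9 = 16.7778
Numerator Σ_{t=1}^{8}(y_t−ȳ)(y_{t+1}−ȳ) = 7.6173
Denominator Σ(y_t−ȳ)² = 39.5556
r_1 = 7.6173 / 39.5556 = 0.193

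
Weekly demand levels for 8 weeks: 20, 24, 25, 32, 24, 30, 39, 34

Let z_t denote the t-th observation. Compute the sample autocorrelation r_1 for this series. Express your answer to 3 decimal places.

Mean z̄ = (20 + 24 + 25 + 32 + 24 + 30 + 39 + 34)/8 = 28.5000
Deviations from mean: -8.5000, -4.5000, -3.5000, 3.5000, -4.5000, 1.5000, 10.5000, 5.5000
Σ(z_t−z̄)(z_{t+1}−z̄) = (38.2500) + (15.7500) + (-12.2500) + (-15.7500) + (-6.7500) + (15.7500) + (57.7500) = 92.7500
Denominator Σ(z_t−z̄)² = 280.0000
r_1 = 92.7500 / 280.0000 = 0.331

0.331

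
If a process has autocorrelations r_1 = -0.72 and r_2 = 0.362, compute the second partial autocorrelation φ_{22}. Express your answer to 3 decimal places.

-0.325

φ_{22} = (r_2 − r_1²) / (1 − r_1²)
r_1² = (-0.72)² = 0.5184
Numerator = 0.362 − 0.5184 = -0.1564; denominator = 1 − 0.5184 = 0.4816
φ_{22} = -0.1564 / 0.4816 = -0.325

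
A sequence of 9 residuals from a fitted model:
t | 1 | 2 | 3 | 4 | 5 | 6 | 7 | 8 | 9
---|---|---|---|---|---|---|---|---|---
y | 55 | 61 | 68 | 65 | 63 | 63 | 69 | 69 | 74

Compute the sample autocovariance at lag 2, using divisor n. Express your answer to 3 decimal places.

-1.863

Mean ȳ = (55 + 61 + 68 + 65 + 63 + 63 + 69 + 69 + 74)/9 = 65.2222
Σ_{t=1}^{7}(y_t−ȳ)(y_{t+2}−ȳ) = -16.7654
γ_2 = -16.7654 / 9 = -1.863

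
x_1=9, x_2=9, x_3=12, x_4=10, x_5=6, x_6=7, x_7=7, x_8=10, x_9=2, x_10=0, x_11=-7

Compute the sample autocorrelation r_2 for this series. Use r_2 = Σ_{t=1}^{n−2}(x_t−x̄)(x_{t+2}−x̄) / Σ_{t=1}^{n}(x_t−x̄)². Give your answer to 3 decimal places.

Mean x̄ = (9 + 9 + 12 + 10 + 6 + 7 + 7 + 10 + 2 + 0 − 7)/11 = 5.9091
Numerator Σ_{t=1}^{9}(x_t−x̄)(x_{t+2}−x̄) = 63.0744
Denominator Σ(x_t−x̄)² = 308.9091
r_2 = 63.0744 / 308.9091 = 0.204

0.204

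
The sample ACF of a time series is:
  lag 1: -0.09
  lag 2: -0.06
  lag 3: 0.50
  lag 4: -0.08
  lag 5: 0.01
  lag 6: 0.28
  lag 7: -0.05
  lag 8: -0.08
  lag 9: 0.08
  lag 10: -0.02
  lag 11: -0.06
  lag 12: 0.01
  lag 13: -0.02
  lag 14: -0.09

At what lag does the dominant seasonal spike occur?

3

The largest autocorrelation is r_3 = 0.50, with a weaker echo at lag 6 (0.28); the remaining lags stay at or below 0.08.
The dominant spike at lag 3 indicates a seasonal period of 3.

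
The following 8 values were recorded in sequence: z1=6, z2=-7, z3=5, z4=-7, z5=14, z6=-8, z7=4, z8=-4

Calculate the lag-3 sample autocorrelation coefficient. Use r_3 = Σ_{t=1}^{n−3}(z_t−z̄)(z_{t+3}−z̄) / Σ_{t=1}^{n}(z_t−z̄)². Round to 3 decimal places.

Mean z̄ = (6 − 7 + 5 − 7 + 14 − 8 + 4 − 4)/8 = 0.3750
Deviations from mean: 5.6250, -7.3750, 4.6250, -7.3750, 13.6250, -8.3750, 3.6250, -4.3750
Σ(z_t−z̄)(z_{t+3}−z̄) = (-41.4844) + (-100.4844) + (-38.7344) + (-26.7344) + (-59.6094) = -267.0469
Denominator Σ(z_t−z̄)² = 449.8750
r_3 = -267.0469 / 449.8750 = -0.594

-0.594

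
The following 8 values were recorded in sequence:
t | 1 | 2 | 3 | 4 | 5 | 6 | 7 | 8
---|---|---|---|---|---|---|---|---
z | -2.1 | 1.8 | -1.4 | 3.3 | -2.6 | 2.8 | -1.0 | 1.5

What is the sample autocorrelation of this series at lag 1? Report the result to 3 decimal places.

-0.849

Mean z̄ = (-2.1 + 1.8 − 1.4 + 3.3 − 2.6 + 2.8 − 1.0 + 1.5)/8 = 0.2875
Σ(z_t−z̄)(z_{t+1}−z̄) = (-3.6111) + (-2.5523) + (-5.0836) + (-8.6986) + (-7.2548) + (-3.2348) + (-1.5611) = -31.9964
Denominator Σ(z_t−z̄)² = 37.6888
r_1 = -31.9964 / 37.6888 = -0.849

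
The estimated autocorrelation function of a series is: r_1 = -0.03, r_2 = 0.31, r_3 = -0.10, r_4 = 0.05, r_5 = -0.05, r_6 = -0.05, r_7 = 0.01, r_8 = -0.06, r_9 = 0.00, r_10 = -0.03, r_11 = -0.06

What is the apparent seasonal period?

2

The largest autocorrelation is r_2 = 0.31; the remaining lags stay at or below 0.05.
The dominant spike at lag 2 indicates a seasonal period of 2.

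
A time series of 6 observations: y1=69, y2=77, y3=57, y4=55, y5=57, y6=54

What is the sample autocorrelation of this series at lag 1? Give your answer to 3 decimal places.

Mean ȳ = (69 + 77 + 57 + 55 + 57 + 54)/6 = 61.5000
Deviations from mean: 7.5000, 15.5000, -4.5000, -6.5000, -4.5000, -7.5000
Numerator Σ_{t=1}^{5}(y_t−ȳ)(y_{t+1}−ȳ) = 138.7500
Denominator Σ(y_t−ȳ)² = 435.5000
r_1 = 138.7500 / 435.5000 = 0.319

0.319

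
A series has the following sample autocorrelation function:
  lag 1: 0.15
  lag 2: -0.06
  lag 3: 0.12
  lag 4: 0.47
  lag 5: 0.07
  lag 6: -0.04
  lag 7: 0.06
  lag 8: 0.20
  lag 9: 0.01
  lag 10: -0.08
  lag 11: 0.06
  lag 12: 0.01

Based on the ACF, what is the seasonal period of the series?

The largest autocorrelation is r_4 = 0.47, with a weaker echo at lag 8 (0.20); the remaining lags stay at or below 0.15.
The dominant spike at lag 4 indicates a seasonal period of 4.

4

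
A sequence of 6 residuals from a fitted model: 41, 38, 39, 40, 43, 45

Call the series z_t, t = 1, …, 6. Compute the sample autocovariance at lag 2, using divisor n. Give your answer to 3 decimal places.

-0.833

Mean z̄ = (41 + 38 + 39 + 40 + 43 + 45)/6 = 41.0000
Deviations: 0.0000, -3.0000, -2.0000, -1.0000, 2.0000, 4.0000
Σ_{t=1}^{4}(z_t−z̄)(z_{t+2}−z̄) = -5.0000
γ_2 = -5.0000 / 6 = -0.833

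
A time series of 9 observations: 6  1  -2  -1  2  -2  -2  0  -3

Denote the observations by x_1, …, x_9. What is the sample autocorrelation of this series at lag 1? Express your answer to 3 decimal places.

Mean x̄ = (6 + 1 − 2 − 1 + 2 − 2 − 2 + 0 − 3)/9 = -0.1111
Numerator Σ_{t=1}^{8}(x_t−x̄)(x_{t+1}−x̄) = 3.5432
Denominator Σ(x_t−x̄)² = 62.8889
r_1 = 3.5432 / 62.8889 = 0.056

0.056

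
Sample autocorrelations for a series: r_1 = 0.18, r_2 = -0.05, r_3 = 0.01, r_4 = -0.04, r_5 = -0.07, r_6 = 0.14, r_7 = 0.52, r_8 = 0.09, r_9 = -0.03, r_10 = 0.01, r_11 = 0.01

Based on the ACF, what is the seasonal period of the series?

7

The largest autocorrelation is r_7 = 0.52; the remaining lags stay at or below 0.18.
The dominant spike at lag 7 indicates a seasonal period of 7.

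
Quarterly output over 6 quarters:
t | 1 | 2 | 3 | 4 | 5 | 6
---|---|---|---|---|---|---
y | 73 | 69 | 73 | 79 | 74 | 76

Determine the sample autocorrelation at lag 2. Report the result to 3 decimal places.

-0.250

Mean ȳ = (73 + 69 + 73 + 79 + 74 + 76)/6 = 74.0000
Deviations from mean: -1.0000, -5.0000, -1.0000, 5.0000, 0.0000, 2.0000
Numerator Σ_{t=1}^{4}(y_t−ȳ)(y_{t+2}−ȳ) = -14.0000
Denominator Σ(y_t−ȳ)² = 56.0000
r_2 = -14.0000 / 56.0000 = -0.250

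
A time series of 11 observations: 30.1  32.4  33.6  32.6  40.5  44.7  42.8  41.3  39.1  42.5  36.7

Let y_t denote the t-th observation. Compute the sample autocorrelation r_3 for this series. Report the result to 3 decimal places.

Mean ȳ = (30.1 + 32.4 + 33.6 + 32.6 + 40.5 + 44.7 + 42.8 + 41.3 + 39.1 + 42.5 + 36.7)/11 = 37.8455
Numerator Σ_{t=1}^{8}(y_t−ȳ)(y_{t+3}−ȳ) = 7.9574
Denominator Σ(y_t−ȳ)² = 250.2473
r_3 = 7.9574 / 250.2473 = 0.032

0.032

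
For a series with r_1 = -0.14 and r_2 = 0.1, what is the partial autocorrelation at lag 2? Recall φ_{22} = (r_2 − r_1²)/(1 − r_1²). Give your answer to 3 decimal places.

φ_{22} = (r_2 − r_1²) / (1 − r_1²)
r_1² = (-0.14)² = 0.0196
Numerator = 0.1 − 0.0196 = 0.0804; denominator = 1 − 0.0196 = 0.9804
φ_{22} = 0.0804 / 0.9804 = 0.082

0.082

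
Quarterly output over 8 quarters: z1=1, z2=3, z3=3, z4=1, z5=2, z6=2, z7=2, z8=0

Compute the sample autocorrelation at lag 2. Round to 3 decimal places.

Mean z̄ = (1 + 3 + 3 + 1 + 2 + 2 + 2 + 0)/8 = 1.7500
Deviations from mean: -0.7500, 1.2500, 1.2500, -0.7500, 0.2500, 0.2500, 0.2500, -1.7500
Σ(z_t−z̄)(z_{t+2}−z̄) = (-0.9375) + (-0.9375) + (0.3125) + (-0.1875) + (0.0625) + (-0.4375) = -2.1250
Denominator Σ(z_t−z̄)² = 7.5000
r_2 = -2.1250 / 7.5000 = -0.283

-0.283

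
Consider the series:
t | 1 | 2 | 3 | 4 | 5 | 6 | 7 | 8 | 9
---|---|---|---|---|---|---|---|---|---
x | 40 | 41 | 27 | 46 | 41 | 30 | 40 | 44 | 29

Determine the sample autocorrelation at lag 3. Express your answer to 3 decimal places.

0.563

Mean x̄ = (40 + 41 + 27 + 46 + 41 + 30 + 40 + 44 + 29)/9 = 37.5556
Σ(x_t−x̄)(x_{t+3}−x̄) = (20.6420) + (11.8642) + (79.7531) + (20.6420) + (22.1975) + (64.6420) = 219.7407
Denominator Σ(x_t−x̄)² = 390.2222
r_3 = 219.7407 / 390.2222 = 0.563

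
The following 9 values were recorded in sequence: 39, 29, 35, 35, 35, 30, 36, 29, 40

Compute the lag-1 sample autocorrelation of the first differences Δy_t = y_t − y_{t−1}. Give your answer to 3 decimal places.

First differences Δy: -10, 6, 0, 0, -5, 6, -7, 11
Mean of differences = 0.1250
Numerator Σ(Δy_t−Δȳ)(Δy_{t+1}−Δȳ) = -209.0156
Denominator Σ(Δy_t−Δȳ)² = 366.8750
r_1(Δy) = -209.0156 / 366.8750 = -0.570

-0.570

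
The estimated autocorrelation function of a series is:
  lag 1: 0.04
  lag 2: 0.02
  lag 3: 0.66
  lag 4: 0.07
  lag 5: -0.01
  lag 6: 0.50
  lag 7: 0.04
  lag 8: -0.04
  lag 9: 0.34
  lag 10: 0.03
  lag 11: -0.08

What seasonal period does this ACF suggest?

3

The largest autocorrelation is r_3 = 0.66, with weaker echoes at lags 6 (0.50) and 9 (0.34); the remaining lags stay at or below 0.07.
The dominant spike at lag 3 indicates a seasonal period of 3.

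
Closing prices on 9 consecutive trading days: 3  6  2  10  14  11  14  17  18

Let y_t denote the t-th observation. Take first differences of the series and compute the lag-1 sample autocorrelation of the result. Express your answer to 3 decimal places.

-0.430

First differences Δy: 3, -4, 8, 4, -3, 3, 3, 1
Mean of differences = 1.8750
Numerator Σ(Δy_t−Δȳ)(Δy_{t+1}−Δȳ) = -45.1406
Denominator Σ(Δy_t−Δȳ)² = 104.8750
r_1(Δy) = -45.1406 / 104.8750 = -0.430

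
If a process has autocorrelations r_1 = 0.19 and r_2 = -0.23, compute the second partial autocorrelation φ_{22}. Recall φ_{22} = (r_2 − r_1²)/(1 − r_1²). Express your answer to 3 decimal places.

φ_{22} = (r_2 − r_1²) / (1 − r_1²)
r_1² = (0.19)² = 0.0361
Numerator = -0.23 − 0.0361 = -0.2661; denominator = 1 − 0.0361 = 0.9639
φ_{22} = -0.2661 / 0.9639 = -0.276

-0.276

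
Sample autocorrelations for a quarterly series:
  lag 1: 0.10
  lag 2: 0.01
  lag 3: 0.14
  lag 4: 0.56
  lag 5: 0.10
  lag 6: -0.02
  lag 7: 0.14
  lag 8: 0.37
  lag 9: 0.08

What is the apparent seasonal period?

The largest autocorrelation is r_4 = 0.56, with a weaker echo at lag 8 (0.37); the remaining lags stay at or below 0.14.
The dominant spike at lag 4 indicates a seasonal period of 4.

4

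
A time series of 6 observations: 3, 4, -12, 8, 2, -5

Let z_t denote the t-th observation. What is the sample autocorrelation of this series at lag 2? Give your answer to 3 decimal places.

Mean z̄ = (3 + 4 − 12 + 8 + 2 − 5)/6 = 0.0000
Numerator Σ_{t=1}^{4}(z_t−z̄)(z_{t+2}−z̄) = -68.0000
Denominator Σ(z_t−z̄)² = 262.0000
r_2 = -68.0000 / 262.0000 = -0.260

-0.260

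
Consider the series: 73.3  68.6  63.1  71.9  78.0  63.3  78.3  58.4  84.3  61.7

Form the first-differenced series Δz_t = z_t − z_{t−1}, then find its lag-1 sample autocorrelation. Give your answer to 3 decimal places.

-0.765

First differences Δz: -4.7, -5.5, 8.8, 6.1, -14.7, 15.0, -19.9, 25.9, -22.6
Mean of differences = -1.2889
Numerator Σ(Δz_t−Δz̄)(Δz_{t+1}−Δz̄) = -1659.7157
Denominator Σ(Δz_t−Δz̄)² = 2170.7089
r_1(Δz) = -1659.7157 / 2170.7089 = -0.765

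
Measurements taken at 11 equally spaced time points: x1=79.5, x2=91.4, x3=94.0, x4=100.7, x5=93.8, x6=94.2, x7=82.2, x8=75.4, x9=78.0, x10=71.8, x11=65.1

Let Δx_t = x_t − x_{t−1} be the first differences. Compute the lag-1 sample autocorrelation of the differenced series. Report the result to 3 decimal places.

0.107

First differences Δx: 11.9, 2.6, 6.7, -6.9, 0.4, -12.0, -6.8, 2.6, -6.2, -6.7
Mean of differences = -1.4400
Numerator Σ(Δx_t−Δx̄)(Δx_{t+1}−Δx̄) = 53.6124
Denominator Σ(Δx_t−Δx̄)² = 500.6240
r_1(Δx) = 53.6124 / 500.6240 = 0.107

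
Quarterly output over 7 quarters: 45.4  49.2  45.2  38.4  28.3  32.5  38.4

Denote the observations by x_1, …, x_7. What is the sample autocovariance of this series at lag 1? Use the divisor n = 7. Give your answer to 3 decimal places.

Mean x̄ = (45.4 + 49.2 + 45.2 + 38.4 + 28.3 + 32.5 + 38.4)/7 = 39.6286
Deviations: 5.7714, 9.5714, 5.5714, -1.2286, -11.3286, -7.1286, -1.2286
Σ_{t=1}^{6}(x_t−x̄)(x_{t+1}−x̄) = 205.1549
γ_1 = 205.1549 / 7 = 29.308

29.308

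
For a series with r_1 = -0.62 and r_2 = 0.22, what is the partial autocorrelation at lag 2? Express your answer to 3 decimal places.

φ_{22} = (r_2 − r_1²) / (1 − r_1²)
r_1² = (-0.62)² = 0.3844
Numerator = 0.22 − 0.3844 = -0.1644; denominator = 1 − 0.3844 = 0.6156
φ_{22} = -0.1644 / 0.6156 = -0.267

-0.267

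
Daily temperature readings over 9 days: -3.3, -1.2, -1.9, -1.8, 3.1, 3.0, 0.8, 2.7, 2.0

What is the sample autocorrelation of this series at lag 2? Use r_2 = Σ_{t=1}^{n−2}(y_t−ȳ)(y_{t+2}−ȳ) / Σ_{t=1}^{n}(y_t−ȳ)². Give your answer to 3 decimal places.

Mean ȳ = (-3.3 − 1.2 − 1.9 − 1.8 + 3.1 + 3.0 + 0.8 + 2.7 + 2.0)/9 = 0.3778
Σ(y_t−ȳ)(y_{t+2}−ȳ) = (8.3772) + (3.4360) + (-6.2006) + (-5.7106) + (1.1494) + (6.0894) + (0.6849) = 7.8257
Denominator Σ(y_t−ȳ)² = 48.4356
r_2 = 7.8257 / 48.4356 = 0.162

0.162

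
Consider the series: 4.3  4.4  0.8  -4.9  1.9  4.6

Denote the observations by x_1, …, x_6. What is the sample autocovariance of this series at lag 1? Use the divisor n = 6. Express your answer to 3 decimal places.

1.743

Mean x̄ = (4.3 + 4.4 + 0.8 − 4.9 + 1.9 + 4.6)/6 = 1.8500
Deviations: 2.4500, 2.5500, -1.0500, -6.7500, 0.0500, 2.7500
Σ_{t=1}^{5}(x_t−x̄)(x_{t+1}−x̄) = 10.4575
γ_1 = 10.4575 / 6 = 1.743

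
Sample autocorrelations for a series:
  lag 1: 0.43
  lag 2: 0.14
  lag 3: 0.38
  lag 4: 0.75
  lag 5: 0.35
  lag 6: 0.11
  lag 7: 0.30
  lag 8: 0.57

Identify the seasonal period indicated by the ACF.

4

The largest autocorrelation is r_4 = 0.75, with a weaker echo at lag 8 (0.57); the remaining lags stay at or below 0.43. The elevated value at lag 1 (0.43), dropping to 0.14 at lag 2, reflects decaying short-term dependence rather than seasonality.
The dominant spike at lag 4 indicates a seasonal period of 4.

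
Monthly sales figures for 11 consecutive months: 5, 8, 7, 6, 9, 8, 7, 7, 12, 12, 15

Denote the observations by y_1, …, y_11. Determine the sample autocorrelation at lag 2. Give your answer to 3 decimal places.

Mean ȳ = (5 + 8 + 7 + 6 + 9 + 8 + 7 + 7 + 12 + 12 + 15)/11 = 8.7273
Numerator Σ_{t=1}^{9}(y_t−ȳ)(y_{t+2}−ȳ) = 19.9421
Denominator Σ(y_t−ȳ)² = 92.1818
r_2 = 19.9421 / 92.1818 = 0.216

0.216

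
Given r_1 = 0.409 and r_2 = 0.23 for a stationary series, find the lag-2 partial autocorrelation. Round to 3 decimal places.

0.075

φ_{22} = (r_2 − r_1²) / (1 − r_1²)
r_1² = (0.409)² = 0.167281
Numerator = 0.23 − 0.1673 = 0.0627; denominator = 1 − 0.1673 = 0.8327
φ_{22} = 0.0627 / 0.8327 = 0.075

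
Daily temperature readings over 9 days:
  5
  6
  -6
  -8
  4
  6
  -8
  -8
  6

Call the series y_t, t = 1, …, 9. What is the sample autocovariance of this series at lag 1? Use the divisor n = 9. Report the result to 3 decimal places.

-0.309

Mean ȳ = (5 + 6 − 6 − 8 + 4 + 6 − 8 − 8 + 6)/9 = -0.3333
Σ_{t=1}^{8}(y_t−ȳ)(y_{t+1}−ȳ) = -2.7778
γ_1 = -2.7778 / 9 = -0.309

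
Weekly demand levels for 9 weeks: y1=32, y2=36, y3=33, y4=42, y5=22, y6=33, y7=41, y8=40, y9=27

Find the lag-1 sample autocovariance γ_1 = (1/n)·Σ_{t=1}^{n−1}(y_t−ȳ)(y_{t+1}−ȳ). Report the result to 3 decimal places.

Mean ȳ = (32 + 36 + 33 + 42 + 22 + 33 + 41 + 40 + 27)/9 = 34.0000
Σ_{t=1}^{8}(y_t−ȳ)(y_{t+1}−ȳ) = -105.0000
γ_1 = -105.0000 / 9 = -11.667

-11.667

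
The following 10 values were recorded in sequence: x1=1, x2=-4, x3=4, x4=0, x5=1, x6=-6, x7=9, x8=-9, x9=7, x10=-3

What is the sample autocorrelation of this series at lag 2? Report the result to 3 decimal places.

0.555

Mean x̄ = (1 − 4 + 4 + 0 + 1 − 6 + 9 − 9 + 7 − 3)/10 = 0.0000
Numerator Σ_{t=1}^{8}(x_t−x̄)(x_{t+2}−x̄) = 161.0000
Denominator Σ(x_t−x̄)² = 290.0000
r_2 = 161.0000 / 290.0000 = 0.555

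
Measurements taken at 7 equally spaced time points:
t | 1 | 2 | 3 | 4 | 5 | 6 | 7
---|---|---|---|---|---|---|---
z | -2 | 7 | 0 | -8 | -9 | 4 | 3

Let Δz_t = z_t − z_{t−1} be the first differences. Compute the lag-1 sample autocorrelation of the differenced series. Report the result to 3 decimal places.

-0.064

First differences Δz: 9, -7, -8, -1, 13, -1
Mean of differences = 0.8333
Numerator Σ(Δz_t−Δz̄)(Δz_{t+1}−Δz̄) = -23.1944
Denominator Σ(Δz_t−Δz̄)² = 360.8333
r_1(Δz) = -23.1944 / 360.8333 = -0.064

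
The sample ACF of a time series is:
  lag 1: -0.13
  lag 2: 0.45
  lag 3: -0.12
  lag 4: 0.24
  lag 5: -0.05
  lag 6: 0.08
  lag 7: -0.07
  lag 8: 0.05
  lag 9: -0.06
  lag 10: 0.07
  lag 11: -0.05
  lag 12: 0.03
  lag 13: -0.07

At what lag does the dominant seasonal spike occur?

The largest autocorrelation is r_2 = 0.45, with a weaker echo at lag 4 (0.24); the remaining lags stay at or below 0.08.
The dominant spike at lag 2 indicates a seasonal period of 2.

2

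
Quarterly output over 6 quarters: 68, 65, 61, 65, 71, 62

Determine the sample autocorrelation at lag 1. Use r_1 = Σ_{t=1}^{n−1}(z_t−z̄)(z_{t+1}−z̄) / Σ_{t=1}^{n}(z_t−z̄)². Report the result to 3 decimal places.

-0.271

Mean z̄ = (68 + 65 + 61 + 65 + 71 + 62)/6 = 65.3333
Numerator Σ_{t=1}^{5}(z_t−z̄)(z_{t+1}−z̄) = -18.7778
Denominator Σ(z_t−z̄)² = 69.3333
r_1 = -18.7778 / 69.3333 = -0.271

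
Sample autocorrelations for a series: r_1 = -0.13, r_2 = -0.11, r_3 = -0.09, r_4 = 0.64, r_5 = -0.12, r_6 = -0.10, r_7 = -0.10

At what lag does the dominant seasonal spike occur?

4

The largest autocorrelation is r_4 = 0.64; the remaining lags stay at or below -0.09.
The dominant spike at lag 4 indicates a seasonal period of 4.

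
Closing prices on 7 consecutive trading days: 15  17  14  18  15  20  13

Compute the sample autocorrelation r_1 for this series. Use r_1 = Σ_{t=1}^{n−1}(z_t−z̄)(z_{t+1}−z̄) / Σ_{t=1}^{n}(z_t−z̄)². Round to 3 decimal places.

Mean z̄ = (15 + 17 + 14 + 18 + 15 + 20 + 13)/7 = 16.0000
Deviations from mean: -1.0000, 1.0000, -2.0000, 2.0000, -1.0000, 4.0000, -3.0000
Numerator Σ_{t=1}^{6}(z_t−z̄)(z_{t+1}−z̄) = -25.0000
Denominator Σ(z_t−z̄)² = 36.0000
r_1 = -25.0000 / 36.0000 = -0.694

-0.694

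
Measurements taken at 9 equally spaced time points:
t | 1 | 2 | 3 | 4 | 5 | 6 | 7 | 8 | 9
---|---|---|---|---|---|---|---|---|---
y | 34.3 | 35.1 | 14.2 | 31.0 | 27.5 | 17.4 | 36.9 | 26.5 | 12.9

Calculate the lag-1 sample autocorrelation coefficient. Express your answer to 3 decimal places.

-0.282

Mean ȳ = (34.3 + 35.1 + 14.2 + 31.0 + 27.5 + 17.4 + 36.9 + 26.5 + 12.9)/9 = 26.2000
Numerator Σ_{t=1}^{8}(y_t−ȳ)(y_{t+1}−ȳ) = -192.4500
Denominator Σ(y_t−ȳ)² = 682.4600
r_1 = -192.4500 / 682.4600 = -0.282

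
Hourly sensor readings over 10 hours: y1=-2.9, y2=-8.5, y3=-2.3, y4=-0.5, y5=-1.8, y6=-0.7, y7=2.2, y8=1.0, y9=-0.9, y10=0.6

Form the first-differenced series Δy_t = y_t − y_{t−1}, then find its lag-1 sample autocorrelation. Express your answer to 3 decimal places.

-0.347

First differences Δy: -5.6, 6.2, 1.8, -1.3, 1.1, 2.9, -1.2, -1.9, 1.5
Mean of differences = 0.3889
Numerator Σ(Δy_t−Δȳ)(Δy_{t+1}−Δȳ) = -31.2968
Denominator Σ(Δy_t−Δȳ)² = 90.2889
r_1(Δy) = -31.2968 / 90.2889 = -0.347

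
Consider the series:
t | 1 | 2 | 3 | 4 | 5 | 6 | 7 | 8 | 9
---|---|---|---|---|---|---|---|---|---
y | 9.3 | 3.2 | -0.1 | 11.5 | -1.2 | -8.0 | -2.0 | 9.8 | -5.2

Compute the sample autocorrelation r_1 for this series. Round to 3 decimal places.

-0.153

Mean ȳ = (9.3 + 3.2 − 0.1 + 11.5 − 1.2 − 8.0 − 2.0 + 9.8 − 5.2)/9 = 1.9222
Numerator Σ_{t=1}^{8}(y_t−ȳ)(y_{t+1}−ȳ) = -59.5383
Denominator Σ(y_t−ȳ)² = 388.2556
r_1 = -59.5383 / 388.2556 = -0.153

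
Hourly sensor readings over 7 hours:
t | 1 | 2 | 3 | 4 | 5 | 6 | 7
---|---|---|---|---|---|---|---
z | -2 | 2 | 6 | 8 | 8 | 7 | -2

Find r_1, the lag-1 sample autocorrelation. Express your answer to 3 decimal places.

0.228

Mean z̄ = (-2 + 2 + 6 + 8 + 8 + 7 − 2)/7 = 3.8571
Deviations from mean: -5.8571, -1.8571, 2.1429, 4.1429, 4.1429, 3.1429, -5.8571
Σ(z_t−z̄)(z_{t+1}−z̄) = (10.8776) + (-3.9796) + (8.8776) + (17.1633) + (13.0204) + (-18.4082) = 27.5510
Denominator Σ(z_t−z̄)² = 120.8571
r_1 = 27.5510 / 120.8571 = 0.228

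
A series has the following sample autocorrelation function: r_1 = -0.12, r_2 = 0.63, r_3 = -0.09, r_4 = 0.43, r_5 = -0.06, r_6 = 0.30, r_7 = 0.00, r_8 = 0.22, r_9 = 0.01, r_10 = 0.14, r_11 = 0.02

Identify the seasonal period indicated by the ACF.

2

The largest autocorrelation is r_2 = 0.63, with weaker echoes at lags 4 (0.43), 6 (0.30) and 8 (0.22); the remaining lags stay at or below 0.14.
The dominant spike at lag 2 indicates a seasonal period of 2.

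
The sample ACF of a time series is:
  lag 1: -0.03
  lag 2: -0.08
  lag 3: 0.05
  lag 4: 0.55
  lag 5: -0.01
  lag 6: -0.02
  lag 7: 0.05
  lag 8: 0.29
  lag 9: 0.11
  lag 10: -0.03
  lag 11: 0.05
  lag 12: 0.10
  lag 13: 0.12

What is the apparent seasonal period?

The largest autocorrelation is r_4 = 0.55, with a weaker echo at lag 8 (0.29); the remaining lags stay at or below 0.12.
The dominant spike at lag 4 indicates a seasonal period of 4.

4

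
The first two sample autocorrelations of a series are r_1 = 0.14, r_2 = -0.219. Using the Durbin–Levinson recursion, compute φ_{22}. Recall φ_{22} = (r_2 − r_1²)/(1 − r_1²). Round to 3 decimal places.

φ_{22} = (r_2 − r_1²) / (1 − r_1²)
r_1² = (0.14)² = 0.0196
Numerator = -0.219 − 0.0196 = -0.2386; denominator = 1 − 0.0196 = 0.9804
φ_{22} = -0.2386 / 0.9804 = -0.243

-0.243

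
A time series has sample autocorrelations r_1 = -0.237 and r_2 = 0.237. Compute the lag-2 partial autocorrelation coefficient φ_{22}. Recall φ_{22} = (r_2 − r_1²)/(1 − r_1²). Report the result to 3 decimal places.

0.192

φ_{22} = (r_2 − r_1²) / (1 − r_1²)
r_1² = (-0.237)² = 0.056169
Numerator = 0.237 − 0.0562 = 0.1808; denominator = 1 − 0.0562 = 0.9438
φ_{22} = 0.1808 / 0.9438 = 0.192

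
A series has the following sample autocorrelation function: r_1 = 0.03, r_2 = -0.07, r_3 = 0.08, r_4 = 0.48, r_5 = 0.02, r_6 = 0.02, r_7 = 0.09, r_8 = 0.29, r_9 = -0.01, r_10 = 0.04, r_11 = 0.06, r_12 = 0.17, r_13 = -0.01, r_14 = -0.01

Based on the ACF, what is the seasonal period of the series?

The largest autocorrelation is r_4 = 0.48, with weaker echoes at lags 8 (0.29) and 12 (0.17); the remaining lags stay at or below 0.09.
The dominant spike at lag 4 indicates a seasonal period of 4.

4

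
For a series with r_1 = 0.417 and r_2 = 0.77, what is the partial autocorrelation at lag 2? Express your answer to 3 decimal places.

φ_{22} = (r_2 − r_1²) / (1 − r_1²)
r_1² = (0.417)² = 0.173889
Numerator = 0.77 − 0.1739 = 0.5961; denominator = 1 − 0.1739 = 0.8261
φ_{22} = 0.5961 / 0.8261 = 0.722

0.722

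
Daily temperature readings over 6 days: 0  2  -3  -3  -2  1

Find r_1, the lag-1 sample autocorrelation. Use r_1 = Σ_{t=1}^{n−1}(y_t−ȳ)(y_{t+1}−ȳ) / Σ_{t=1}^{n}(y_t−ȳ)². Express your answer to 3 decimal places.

0.057

Mean ȳ = (0 + 2 − 3 − 3 − 2 + 1)/6 = -0.8333
Deviations from mean: 0.8333, 2.8333, -2.1667, -2.1667, -1.1667, 1.8333
Numerator Σ_{t=1}^{5}(y_t−ȳ)(y_{t+1}−ȳ) = 1.3056
Denominator Σ(y_t−ȳ)² = 22.8333
r_1 = 1.3056 / 22.8333 = 0.057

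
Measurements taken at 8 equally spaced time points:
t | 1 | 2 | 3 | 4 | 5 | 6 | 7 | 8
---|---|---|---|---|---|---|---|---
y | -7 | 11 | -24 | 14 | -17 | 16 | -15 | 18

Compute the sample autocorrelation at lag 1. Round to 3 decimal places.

Mean ȳ = (-7 + 11 − 24 + 14 − 17 + 16 − 15 + 18)/8 = -0.5000
Σ(y_t−ȳ)(y_{t+1}−ȳ) = (-74.7500) + (-270.2500) + (-340.7500) + (-239.2500) + (-272.2500) + (-239.2500) + (-268.2500) = -1704.7500
Denominator Σ(y_t−ȳ)² = 2034.0000
r_1 = -1704.7500 / 2034.0000 = -0.838

-0.838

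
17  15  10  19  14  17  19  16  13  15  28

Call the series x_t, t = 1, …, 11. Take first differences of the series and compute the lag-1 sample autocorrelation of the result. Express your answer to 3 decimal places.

-0.206

First differences Δx: -2, -5, 9, -5, 3, 2, -3, -3, 2, 13
Mean of differences = 1.1000
Numerator Σ(Δx_t−Δx̄)(Δx_{t+1}−Δx̄) = -67.2100
Denominator Σ(Δx_t−Δx̄)² = 326.9000
r_1(Δx) = -67.2100 / 326.9000 = -0.206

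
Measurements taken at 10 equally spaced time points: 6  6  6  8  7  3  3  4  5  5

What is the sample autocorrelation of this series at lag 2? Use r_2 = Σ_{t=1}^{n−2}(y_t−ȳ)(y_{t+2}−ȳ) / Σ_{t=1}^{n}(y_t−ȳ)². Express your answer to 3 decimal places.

-0.103

Mean ȳ = (6 + 6 + 6 + 8 + 7 + 3 + 3 + 4 + 5 + 5)/10 = 5.3000
Numerator Σ_{t=1}^{8}(y_t−ȳ)(y_{t+2}−ȳ) = -2.4800
Denominator Σ(y_t−ȳ)² = 24.1000
r_2 = -2.4800 / 24.1000 = -0.103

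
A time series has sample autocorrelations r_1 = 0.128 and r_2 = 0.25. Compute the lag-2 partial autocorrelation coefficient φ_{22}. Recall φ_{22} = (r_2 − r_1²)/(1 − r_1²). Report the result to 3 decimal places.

φ_{22} = (r_2 − r_1²) / (1 − r_1²)
r_1² = (0.128)² = 0.016384
Numerator = 0.25 − 0.0164 = 0.2336; denominator = 1 − 0.0164 = 0.9836
φ_{22} = 0.2336 / 0.9836 = 0.238

0.238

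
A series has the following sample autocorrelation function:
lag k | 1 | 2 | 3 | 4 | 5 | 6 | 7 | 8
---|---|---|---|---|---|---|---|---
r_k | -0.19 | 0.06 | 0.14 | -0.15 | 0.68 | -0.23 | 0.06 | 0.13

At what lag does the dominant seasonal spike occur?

5

The largest autocorrelation is r_5 = 0.68; the remaining lags stay at or below 0.14.
The dominant spike at lag 5 indicates a seasonal period of 5.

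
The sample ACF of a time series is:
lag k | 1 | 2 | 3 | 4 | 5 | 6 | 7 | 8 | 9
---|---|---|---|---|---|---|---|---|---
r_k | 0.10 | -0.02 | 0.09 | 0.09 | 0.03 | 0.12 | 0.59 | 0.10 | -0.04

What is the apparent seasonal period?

7

The largest autocorrelation is r_7 = 0.59; the remaining lags stay at or below 0.12.
The dominant spike at lag 7 indicates a seasonal period of 7.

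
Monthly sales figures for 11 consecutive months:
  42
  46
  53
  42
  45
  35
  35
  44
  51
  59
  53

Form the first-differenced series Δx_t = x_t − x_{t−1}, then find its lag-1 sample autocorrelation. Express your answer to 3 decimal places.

First differences Δx: 4, 7, -11, 3, -10, 0, 9, 7, 8, -6
Mean of differences = 1.1000
Numerator Σ(Δx_t−Δx̄)(Δx_{t+1}−Δx̄) = -56.5100
Denominator Σ(Δx_t−Δx̄)² = 512.9000
r_1(Δx) = -56.5100 / 512.9000 = -0.110

-0.110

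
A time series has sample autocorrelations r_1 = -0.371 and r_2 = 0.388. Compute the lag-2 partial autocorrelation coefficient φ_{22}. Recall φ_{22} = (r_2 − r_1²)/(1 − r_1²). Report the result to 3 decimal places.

φ_{22} = (r_2 − r_1²) / (1 − r_1²)
r_1² = (-0.371)² = 0.137641
Numerator = 0.388 − 0.1376 = 0.2504; denominator = 1 − 0.1376 = 0.8624
φ_{22} = 0.2504 / 0.8624 = 0.290

0.290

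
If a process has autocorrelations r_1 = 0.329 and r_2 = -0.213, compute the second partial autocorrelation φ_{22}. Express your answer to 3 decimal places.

φ_{22} = (r_2 − r_1²) / (1 − r_1²)
r_1² = (0.329)² = 0.108241
Numerator = -0.213 − 0.1082 = -0.3212; denominator = 1 − 0.1082 = 0.8918
φ_{22} = -0.3212 / 0.8918 = -0.360

-0.360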